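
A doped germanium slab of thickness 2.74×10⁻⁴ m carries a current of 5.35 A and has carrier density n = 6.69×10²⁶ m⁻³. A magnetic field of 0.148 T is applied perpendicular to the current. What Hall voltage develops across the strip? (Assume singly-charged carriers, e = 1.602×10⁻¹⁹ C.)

V_H = IB/(n e t).
V_H = (5.35)(0.148)/((6.69×10²⁶)(1.602×10⁻¹⁹)(2.74×10⁻⁴)) ≈ 2.70×10⁻⁵ V.

V_H ≈ 2.70×10⁻⁵ V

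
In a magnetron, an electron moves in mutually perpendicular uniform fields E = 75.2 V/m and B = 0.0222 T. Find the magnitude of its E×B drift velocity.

v_d ≈ 3390 m/s

The E×B drift speed is v_d = E/B.
v_d = 75.2/0.0222 = 3390 m/s.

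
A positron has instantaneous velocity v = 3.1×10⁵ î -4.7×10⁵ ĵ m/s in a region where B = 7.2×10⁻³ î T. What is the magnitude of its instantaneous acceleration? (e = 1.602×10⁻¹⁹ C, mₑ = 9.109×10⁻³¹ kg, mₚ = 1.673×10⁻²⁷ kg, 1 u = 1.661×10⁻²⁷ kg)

v×B = (0, 0, 3380) N/C.
F = q v×B = (1.602×10⁻¹⁹ C)·(0, 0, 3380) = (0, 0, 5.42×10⁻¹⁶) N.
|a| = |F|/m = 5.421×10⁻¹⁶/9.109×10⁻³¹ ≈ 5.95×10¹⁴ m/s².

|a| ≈ 5.95×10¹⁴ m/s²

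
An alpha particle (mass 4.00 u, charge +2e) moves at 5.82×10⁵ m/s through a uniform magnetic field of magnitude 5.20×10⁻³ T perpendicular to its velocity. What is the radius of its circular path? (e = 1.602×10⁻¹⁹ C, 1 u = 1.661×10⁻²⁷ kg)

The magnetic force provides the centripetal force: |q|vB = mv²/r.
r = mv/(|q|B) = (6.644×10⁻²⁷)(5.82×10⁵)/((3.204×10⁻¹⁹)(5.20×10⁻³)) ≈ 2.32 m.

r ≈ 2.32 m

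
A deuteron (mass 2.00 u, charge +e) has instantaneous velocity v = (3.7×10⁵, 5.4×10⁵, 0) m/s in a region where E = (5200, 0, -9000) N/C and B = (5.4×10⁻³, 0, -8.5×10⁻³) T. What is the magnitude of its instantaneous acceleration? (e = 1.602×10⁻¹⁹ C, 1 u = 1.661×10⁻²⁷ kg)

v×B = (-4590, 3140, -2920) N/C.
E + v×B = (610, 3140, -1.19×10⁴) N/C.
F = q(E + v×B) = (1.602×10⁻¹⁹ C)·(610, 3140, -1.19×10⁴) = (9.77×10⁻¹⁷, 5.04×10⁻¹⁶, -1.91×10⁻¹⁵) N.
|a| = |F|/m = 1.977×10⁻¹⁵/3.322×10⁻²⁷ ≈ 5.95×10¹¹ m/s².

|a| ≈ 5.95×10¹¹ m/s²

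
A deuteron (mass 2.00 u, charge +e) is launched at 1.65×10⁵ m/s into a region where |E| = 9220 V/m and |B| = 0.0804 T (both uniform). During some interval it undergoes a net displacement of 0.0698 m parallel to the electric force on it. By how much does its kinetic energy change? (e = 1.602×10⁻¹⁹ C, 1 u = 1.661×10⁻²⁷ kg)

The magnetic force is always ⟂ v and does no work; only the electric force changes KE.
ΔKE = F_E · d = |q|E d = (1.602×10⁻¹⁹)(9220)(0.0698) ≈ 1.03×10⁻¹⁶ J.

ΔKE ≈ 1.03×10⁻¹⁶ J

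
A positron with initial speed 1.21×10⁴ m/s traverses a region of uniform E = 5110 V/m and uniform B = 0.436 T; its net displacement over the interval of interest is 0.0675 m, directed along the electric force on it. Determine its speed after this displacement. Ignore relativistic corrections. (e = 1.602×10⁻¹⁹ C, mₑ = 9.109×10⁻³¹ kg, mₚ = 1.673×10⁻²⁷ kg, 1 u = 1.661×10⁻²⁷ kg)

v_f ≈ 1.10×10⁷ m/s

B does no work; ΔKE = |q|E d.
½mv_f² = ½mv₀² + |q|Ed = ½(9.109×10⁻³¹)(1.21×10⁴)² + (1.602×10⁻¹⁹)(5110)(0.0675) ≈ 6.668×10⁻²³ J + 5.526×10⁻¹⁷ J ≈ 5.526×10⁻¹⁷ J.
v_f = √(2·5.526×10⁻¹⁷/9.109×10⁻³¹) ≈ 1.10×10⁷ m/s.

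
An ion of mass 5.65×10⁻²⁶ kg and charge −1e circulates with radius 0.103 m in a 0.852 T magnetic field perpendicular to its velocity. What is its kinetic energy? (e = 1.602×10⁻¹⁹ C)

KE ≈ 1.75×10⁻¹⁵ J

v = |q|Br/m, then KE = ½mv² = (qBr)²/(2m).
v = (1.602×10⁻¹⁹)(0.852)(0.103)/5.65×10⁻²⁶ ≈ 2.488×10⁵ m/s.
KE = ½(5.65×10⁻²⁶)(2.488×10⁵)² ≈ 1.75×10⁻¹⁵ J.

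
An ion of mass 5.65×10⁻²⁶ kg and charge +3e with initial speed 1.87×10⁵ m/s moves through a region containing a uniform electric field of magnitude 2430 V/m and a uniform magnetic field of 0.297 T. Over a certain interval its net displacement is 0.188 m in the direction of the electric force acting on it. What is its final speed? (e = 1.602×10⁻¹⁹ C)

v_f ≈ 2.07×10⁵ m/s

B does no work; ΔKE = |q|E d.
½mv_f² = ½mv₀² + |q|Ed = ½(5.65×10⁻²⁶)(1.87×10⁵)² + (4.806×10⁻¹⁹)(2430)(0.188) ≈ 9.879×10⁻¹⁶ J + 2.196×10⁻¹⁶ J ≈ 1.207×10⁻¹⁵ J.
v_f = √(2·1.207×10⁻¹⁵/5.65×10⁻²⁶) ≈ 2.07×10⁵ m/s.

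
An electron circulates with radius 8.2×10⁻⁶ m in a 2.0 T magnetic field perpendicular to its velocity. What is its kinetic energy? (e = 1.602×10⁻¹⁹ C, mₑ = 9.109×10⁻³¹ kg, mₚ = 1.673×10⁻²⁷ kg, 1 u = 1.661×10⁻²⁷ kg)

KE ≈ 3.8×10⁻¹⁸ J

v = |q|Br/m, then KE = ½mv² = (qBr)²/(2m).
v = (1.602×10⁻¹⁹)(2.0)(8.2×10⁻⁶)/9.109×10⁻³¹ ≈ 2.884×10⁶ m/s.
KE = ½(9.109×10⁻³¹)(2.884×10⁶)² ≈ 3.8×10⁻¹⁸ J.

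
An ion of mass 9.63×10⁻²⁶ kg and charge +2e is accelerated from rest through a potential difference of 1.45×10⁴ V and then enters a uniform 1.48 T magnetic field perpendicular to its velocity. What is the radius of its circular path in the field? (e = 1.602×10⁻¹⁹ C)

Acceleration: |q|V = ½mv² ⇒ v = √(2|q|V/m) = √(2·3.204×10⁻¹⁹·1.45×10⁴/9.63×10⁻²⁶) ≈ 3.106×10⁵ m/s.
In the field: r = mv/(|q|B) = (9.63×10⁻²⁶)(3.106×10⁵)/((3.204×10⁻¹⁹)(1.48)) ≈ 0.0631 m.

r ≈ 0.0631 m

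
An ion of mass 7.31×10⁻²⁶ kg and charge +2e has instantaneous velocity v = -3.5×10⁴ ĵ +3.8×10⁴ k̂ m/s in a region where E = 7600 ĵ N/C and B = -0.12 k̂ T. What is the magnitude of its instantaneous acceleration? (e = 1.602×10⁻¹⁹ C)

v×B = (4200, 0, 0) N/C.
E + v×B = (4200, 7600, 0) N/C.
F = q(E + v×B) = (3.204×10⁻¹⁹ C)·(4200, 7600, 0) = (1.35×10⁻¹⁵, 2.44×10⁻¹⁵, 0) N.
|a| = |F|/m = 2.782×10⁻¹⁵/7.31×10⁻²⁶ ≈ 3.81×10¹⁰ m/s².

|a| ≈ 3.81×10¹⁰ m/s²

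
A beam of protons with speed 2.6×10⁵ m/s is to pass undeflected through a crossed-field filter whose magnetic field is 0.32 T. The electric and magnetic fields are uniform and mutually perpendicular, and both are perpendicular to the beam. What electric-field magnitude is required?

For straight-line motion qE = qvB, so E = vB.
E = 2.6×10⁵ × 0.32 = 8.3×10⁴ V/m.

E = 8.3×10⁴ V/m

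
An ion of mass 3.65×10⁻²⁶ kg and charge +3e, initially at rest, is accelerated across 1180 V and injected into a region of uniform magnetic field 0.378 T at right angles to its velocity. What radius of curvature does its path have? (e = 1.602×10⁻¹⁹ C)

Acceleration: |q|V = ½mv² ⇒ v = √(2|q|V/m) = √(2·4.806×10⁻¹⁹·1180/3.65×10⁻²⁶) ≈ 1.763×10⁵ m/s.
In the field: r = mv/(|q|B) = (3.65×10⁻²⁶)(1.763×10⁵)/((4.806×10⁻¹⁹)(0.378)) ≈ 0.0354 m.

r ≈ 0.0354 m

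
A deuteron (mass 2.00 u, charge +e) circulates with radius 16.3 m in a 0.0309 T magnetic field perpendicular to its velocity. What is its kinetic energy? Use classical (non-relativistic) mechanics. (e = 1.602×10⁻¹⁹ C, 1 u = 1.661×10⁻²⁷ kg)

KE ≈ 6.12×10⁶ eV

v = |q|Br/m, then KE = ½mv² = (qBr)²/(2m).
v = (1.602×10⁻¹⁹)(0.0309)(16.3)/3.322×10⁻²⁷ ≈ 2.429×10⁷ m/s.
KE = ½(3.322×10⁻²⁷)(2.429×10⁷)² ≈ 9.80×10⁻¹³ J = 6.12×10⁶ eV.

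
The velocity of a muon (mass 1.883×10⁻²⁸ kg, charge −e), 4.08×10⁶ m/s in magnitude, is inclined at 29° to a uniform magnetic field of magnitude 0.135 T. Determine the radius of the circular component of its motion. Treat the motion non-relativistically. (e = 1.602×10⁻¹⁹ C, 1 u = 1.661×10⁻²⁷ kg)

v⊥ = v sinθ = 4.08×10⁶·sin29° ≈ 1.978×10⁶ m/s.
r = m v⊥/(|q|B) = (1.883×10⁻²⁸)(1.978×10⁶)/((1.602×10⁻¹⁹)(0.135)) ≈ 0.0172 m.

r ≈ 0.0172 m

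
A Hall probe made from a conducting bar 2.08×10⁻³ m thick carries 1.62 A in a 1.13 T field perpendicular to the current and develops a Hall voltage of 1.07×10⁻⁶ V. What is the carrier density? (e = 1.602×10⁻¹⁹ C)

n ≈ 5.13×10²⁷ m⁻³

From V_H = IB/(n e t), n = IB/(V_H e t).
n = (1.62)(1.13)/((1.07×10⁻⁶)(1.602×10⁻¹⁹)(2.08×10⁻³)) ≈ 5.13×10²⁷ m⁻³.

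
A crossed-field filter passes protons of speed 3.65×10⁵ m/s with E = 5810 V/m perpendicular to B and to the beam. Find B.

Balance of forces in the selector: qE = qvB ⇒ B = E/v.
B = 5810/3.65×10⁵ = 0.0159 T.

B = 0.0159 T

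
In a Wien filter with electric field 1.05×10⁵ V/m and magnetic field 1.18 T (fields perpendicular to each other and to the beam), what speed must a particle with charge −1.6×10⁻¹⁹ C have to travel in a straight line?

v = 8.90×10⁴ m/s

Straight-line motion ⇒ electric and magnetic forces cancel, so E = vB.
v = E/B = 1.05×10⁵/1.18 = 8.90×10⁴ m/s.
The result is independent of the particle's charge and mass.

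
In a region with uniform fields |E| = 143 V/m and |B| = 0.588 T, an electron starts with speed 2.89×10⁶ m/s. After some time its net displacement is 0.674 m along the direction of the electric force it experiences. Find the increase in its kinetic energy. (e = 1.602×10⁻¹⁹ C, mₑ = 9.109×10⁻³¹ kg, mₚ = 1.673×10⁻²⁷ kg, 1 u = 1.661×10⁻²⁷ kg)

The magnetic force is always ⟂ v and does no work; only the electric force changes KE.
ΔKE = F_E · d = |q|E d = (1.602×10⁻¹⁹)(143)(0.674) ≈ 1.54×10⁻¹⁷ J.

ΔKE ≈ 1.54×10⁻¹⁷ J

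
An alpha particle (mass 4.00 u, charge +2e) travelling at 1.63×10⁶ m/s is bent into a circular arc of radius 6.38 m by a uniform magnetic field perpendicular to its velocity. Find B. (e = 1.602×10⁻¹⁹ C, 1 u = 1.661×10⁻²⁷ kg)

From |q|vB = mv²/r, B = mv/(|q|r).
B = (6.644×10⁻²⁷)(1.63×10⁶)/((3.204×10⁻¹⁹)(6.38)) ≈ 5.30×10⁻³ T.

B ≈ 5.30×10⁻³ T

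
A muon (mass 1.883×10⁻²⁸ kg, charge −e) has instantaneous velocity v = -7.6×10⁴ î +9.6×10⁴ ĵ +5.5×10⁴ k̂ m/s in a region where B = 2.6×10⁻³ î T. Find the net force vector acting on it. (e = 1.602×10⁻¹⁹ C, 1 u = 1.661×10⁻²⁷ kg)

v×B = (0, 143, -250) N/C.
F = q v×B = (−1.602×10⁻¹⁹ C)·(0, 143, -250) = (0, -2.29×10⁻¹⁷, 4.00×10⁻¹⁷) N.

F ≈ (0, -2.29×10⁻¹⁷, 4.00×10⁻¹⁷) N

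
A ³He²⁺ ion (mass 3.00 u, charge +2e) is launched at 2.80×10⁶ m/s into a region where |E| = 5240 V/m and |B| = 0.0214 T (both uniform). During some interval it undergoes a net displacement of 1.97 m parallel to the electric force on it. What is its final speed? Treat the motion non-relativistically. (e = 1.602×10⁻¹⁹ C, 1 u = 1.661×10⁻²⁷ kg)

v_f ≈ 3.03×10⁶ m/s

B does no work; ΔKE = |q|E d.
½mv_f² = ½mv₀² + |q|Ed = ½(4.983×10⁻²⁷)(2.80×10⁶)² + (3.204×10⁻¹⁹)(5240)(1.97) ≈ 1.953×10⁻¹⁴ J + 3.307×10⁻¹⁵ J ≈ 2.284×10⁻¹⁴ J.
v_f = √(2·2.284×10⁻¹⁴/4.983×10⁻²⁷) ≈ 3.03×10⁶ m/s.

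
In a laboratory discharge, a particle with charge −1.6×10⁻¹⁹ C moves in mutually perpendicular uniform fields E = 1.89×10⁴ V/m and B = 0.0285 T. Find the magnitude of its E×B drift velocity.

The steady drift has the magnetic force balancing the electric force, so v_d = E/B.
v_d = 1.89×10⁴/0.0285 = 6.63×10⁵ m/s.

v_d ≈ 6.63×10⁵ m/s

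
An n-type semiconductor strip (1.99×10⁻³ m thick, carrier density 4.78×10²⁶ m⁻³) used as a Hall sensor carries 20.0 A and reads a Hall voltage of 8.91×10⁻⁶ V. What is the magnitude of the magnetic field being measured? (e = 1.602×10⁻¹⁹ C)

From V_H = IB/(n e t), B = V_H n e t / I.
B = (8.91×10⁻⁶)(4.78×10²⁶)(1.602×10⁻¹⁹)(1.99×10⁻³)/20.0 ≈ 0.0679 T.

B ≈ 0.0679 T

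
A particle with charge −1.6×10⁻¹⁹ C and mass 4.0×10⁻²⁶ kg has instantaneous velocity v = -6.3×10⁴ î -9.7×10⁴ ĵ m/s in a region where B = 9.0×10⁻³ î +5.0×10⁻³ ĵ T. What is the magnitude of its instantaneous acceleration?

v×B = (0, 0, 558) N/C.
F = q v×B = (−1.6×10⁻¹⁹ C)·(0, 0, 558) = (0, 0, -8.93×10⁻¹⁷) N.
|a| = |F|/m = 8.928×10⁻¹⁷/4.0×10⁻²⁶ ≈ 2.23×10⁹ m/s².

|a| ≈ 2.23×10⁹ m/s²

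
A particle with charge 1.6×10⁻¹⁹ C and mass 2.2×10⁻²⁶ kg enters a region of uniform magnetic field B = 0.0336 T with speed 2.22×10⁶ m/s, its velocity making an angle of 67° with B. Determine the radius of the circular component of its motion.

v⊥ = v sinθ = 2.22×10⁶·sin67° ≈ 2.044×10⁶ m/s.
r = m v⊥/(|q|B) = (2.2×10⁻²⁶)(2.044×10⁶)/((1.6×10⁻¹⁹)(0.0336)) ≈ 8.36 m.

r ≈ 8.36 m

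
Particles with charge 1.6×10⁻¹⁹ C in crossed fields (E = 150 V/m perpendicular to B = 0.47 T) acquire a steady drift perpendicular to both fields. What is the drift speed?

In crossed fields the guiding centre drifts at v_d = |E×B|/B² = E/B, independent of charge and mass.
v_d = 150/0.47 = 320 m/s.

v_d ≈ 320 m/s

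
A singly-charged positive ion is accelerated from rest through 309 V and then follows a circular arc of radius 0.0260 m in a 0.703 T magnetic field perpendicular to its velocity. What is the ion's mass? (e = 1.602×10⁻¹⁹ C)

m ≈ 8.66×10⁻²⁶ kg

Combine |q|V = ½mv² and r = mv/(|q|B): eliminate v to get m = qB²r²/(2V).
m = (1.602×10⁻¹⁹)(0.703)²(0.0260)²/(2·309) ≈ 8.66×10⁻²⁶ kg.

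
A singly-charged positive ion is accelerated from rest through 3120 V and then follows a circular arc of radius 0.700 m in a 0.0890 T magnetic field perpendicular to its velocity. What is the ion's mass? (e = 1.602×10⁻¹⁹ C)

Combine |q|V = ½mv² and r = mv/(|q|B): eliminate v to get m = qB²r²/(2V).
m = (1.602×10⁻¹⁹)(0.0890)²(0.700)²/(2·3120) ≈ 9.96×10⁻²⁶ kg.

m ≈ 9.96×10⁻²⁶ kg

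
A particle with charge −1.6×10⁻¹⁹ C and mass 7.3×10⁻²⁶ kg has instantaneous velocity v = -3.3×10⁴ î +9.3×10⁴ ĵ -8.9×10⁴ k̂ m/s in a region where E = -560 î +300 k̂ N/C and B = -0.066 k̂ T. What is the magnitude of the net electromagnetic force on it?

|F| ≈ 1.13×10⁻¹⁵ N

v×B = (-6140, -2180, 0) N/C.
E + v×B = (-6700, -2180, 300) N/C.
F = q(E + v×B) = (−1.6×10⁻¹⁹ C)·(-6700, -2180, 300) = (1.07×10⁻¹⁵, 3.48×10⁻¹⁶, -4.80×10⁻¹⁷) N.
|F| = 1.13×10⁻¹⁵ N.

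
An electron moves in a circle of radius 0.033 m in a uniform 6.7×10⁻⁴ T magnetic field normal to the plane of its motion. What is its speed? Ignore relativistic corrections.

From |q|vB = mv²/r, v = |q|Br/m.
v = (1.602×10⁻¹⁹)(6.7×10⁻⁴)(0.033)/9.109×10⁻³¹ ≈ 3.9×10⁶ m/s.

v ≈ 3.9×10⁶ m/s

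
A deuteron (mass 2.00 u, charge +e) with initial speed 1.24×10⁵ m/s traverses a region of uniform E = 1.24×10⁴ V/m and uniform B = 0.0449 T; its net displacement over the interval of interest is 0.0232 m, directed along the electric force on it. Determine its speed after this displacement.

v_f ≈ 2.08×10⁵ m/s

B does no work; ΔKE = |q|E d.
½mv_f² = ½mv₀² + |q|Ed = ½(3.322×10⁻²⁷)(1.24×10⁵)² + (1.602×10⁻¹⁹)(1.24×10⁴)(0.0232) ≈ 2.554×10⁻¹⁷ J + 4.609×10⁻¹⁷ J ≈ 7.163×10⁻¹⁷ J.
v_f = √(2·7.163×10⁻¹⁷/3.322×10⁻²⁷) ≈ 2.08×10⁵ m/s.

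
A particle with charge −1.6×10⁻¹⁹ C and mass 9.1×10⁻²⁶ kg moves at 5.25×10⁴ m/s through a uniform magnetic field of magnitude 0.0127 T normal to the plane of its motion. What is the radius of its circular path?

The magnetic force provides the centripetal force: |q|vB = mv²/r.
r = mv/(|q|B) = (9.1×10⁻²⁶)(5.25×10⁴)/((1.6×10⁻¹⁹)(0.0127)) ≈ 2.35 m.

r ≈ 2.35 m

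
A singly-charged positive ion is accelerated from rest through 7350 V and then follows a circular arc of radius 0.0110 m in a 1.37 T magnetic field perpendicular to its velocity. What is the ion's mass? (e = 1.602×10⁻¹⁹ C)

m ≈ 2.47×10⁻²⁷ kg

Combine |q|V = ½mv² and r = mv/(|q|B): eliminate v to get m = qB²r²/(2V).
m = (1.602×10⁻¹⁹)(1.37)²(0.0110)²/(2·7350) ≈ 2.47×10⁻²⁷ kg.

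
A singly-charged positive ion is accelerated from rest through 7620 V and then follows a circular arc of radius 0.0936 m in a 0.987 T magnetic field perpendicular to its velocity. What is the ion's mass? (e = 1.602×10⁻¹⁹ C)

m ≈ 8.97×10⁻²⁶ kg

Combine |q|V = ½mv² and r = mv/(|q|B): eliminate v to get m = qB²r²/(2V).
m = (1.602×10⁻¹⁹)(0.987)²(0.0936)²/(2·7620) ≈ 8.97×10⁻²⁶ kg.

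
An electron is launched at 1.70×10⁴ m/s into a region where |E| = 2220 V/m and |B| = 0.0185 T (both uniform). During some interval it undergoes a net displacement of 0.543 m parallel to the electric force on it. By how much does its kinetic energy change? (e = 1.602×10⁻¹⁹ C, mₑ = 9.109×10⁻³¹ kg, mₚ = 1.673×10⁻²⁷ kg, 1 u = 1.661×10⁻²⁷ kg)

ΔKE ≈ 1.93×10⁻¹⁶ J

The magnetic force is always ⟂ v and does no work; only the electric force changes KE.
ΔKE = F_E · d = |q|E d = (1.602×10⁻¹⁹)(2220)(0.543) ≈ 1.93×10⁻¹⁶ J.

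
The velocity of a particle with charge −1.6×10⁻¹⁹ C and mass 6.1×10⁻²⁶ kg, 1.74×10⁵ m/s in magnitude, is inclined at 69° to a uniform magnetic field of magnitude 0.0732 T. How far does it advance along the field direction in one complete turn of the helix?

p ≈ 2.04 m

v∥ = v cosθ = 1.74×10⁵·cos69° ≈ 6.236×10⁴ m/s.
T = 2πm/(|q|B) = 2π(6.1×10⁻²⁶)/((1.6×10⁻¹⁹)(0.0732)) ≈ 3.272×10⁻⁵ s.
pitch = v∥ T = (6.236×10⁴)(3.272×10⁻⁵) ≈ 2.04 m.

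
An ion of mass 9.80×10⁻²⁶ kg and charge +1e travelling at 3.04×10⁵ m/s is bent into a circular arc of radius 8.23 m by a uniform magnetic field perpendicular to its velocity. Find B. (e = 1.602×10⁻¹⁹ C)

From |q|vB = mv²/r, B = mv/(|q|r).
B = (9.80×10⁻²⁶)(3.04×10⁵)/((1.602×10⁻¹⁹)(8.23)) ≈ 0.0226 T.

B ≈ 0.0226 T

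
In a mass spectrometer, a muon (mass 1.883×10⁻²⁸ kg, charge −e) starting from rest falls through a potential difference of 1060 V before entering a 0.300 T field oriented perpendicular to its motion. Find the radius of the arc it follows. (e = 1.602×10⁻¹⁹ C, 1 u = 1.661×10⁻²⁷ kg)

Acceleration: |q|V = ½mv² ⇒ v = √(2|q|V/m) = √(2·1.602×10⁻¹⁹·1060/1.883×10⁻²⁸) ≈ 1.343×10⁶ m/s.
In the field: r = mv/(|q|B) = (1.883×10⁻²⁸)(1.343×10⁶)/((1.602×10⁻¹⁹)(0.300)) ≈ 5.26×10⁻³ m.

r ≈ 5.26×10⁻³ m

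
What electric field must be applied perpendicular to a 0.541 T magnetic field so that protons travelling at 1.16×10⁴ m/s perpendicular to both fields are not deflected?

For straight-line motion qE = qvB, so E = vB.
E = 1.16×10⁴ × 0.541 = 6280 V/m.

E = 6280 V/m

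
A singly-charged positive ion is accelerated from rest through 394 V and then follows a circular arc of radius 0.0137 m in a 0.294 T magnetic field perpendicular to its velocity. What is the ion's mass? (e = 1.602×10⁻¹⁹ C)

Combine |q|V = ½mv² and r = mv/(|q|B): eliminate v to get m = qB²r²/(2V).
m = (1.602×10⁻¹⁹)(0.294)²(0.0137)²/(2·394) ≈ 3.30×10⁻²⁷ kg.

m ≈ 3.30×10⁻²⁷ kg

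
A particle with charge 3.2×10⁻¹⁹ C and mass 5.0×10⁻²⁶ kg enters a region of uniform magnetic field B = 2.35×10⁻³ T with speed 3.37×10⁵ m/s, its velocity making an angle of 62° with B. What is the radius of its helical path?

v⊥ = v sinθ = 3.37×10⁵·sin62° ≈ 2.976×10⁵ m/s.
r = m v⊥/(|q|B) = (5.0×10⁻²⁶)(2.976×10⁵)/((3.2×10⁻¹⁹)(2.35×10⁻³)) ≈ 19.8 m.

r ≈ 19.8 m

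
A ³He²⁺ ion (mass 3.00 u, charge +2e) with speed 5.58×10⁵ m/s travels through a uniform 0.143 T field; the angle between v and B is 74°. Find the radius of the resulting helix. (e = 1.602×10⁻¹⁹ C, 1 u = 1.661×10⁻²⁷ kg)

r ≈ 0.0583 m

v⊥ = v sinθ = 5.58×10⁵·sin74° ≈ 5.364×10⁵ m/s.
r = m v⊥/(|q|B) = (4.983×10⁻²⁷)(5.364×10⁵)/((3.204×10⁻¹⁹)(0.143)) ≈ 0.0583 m.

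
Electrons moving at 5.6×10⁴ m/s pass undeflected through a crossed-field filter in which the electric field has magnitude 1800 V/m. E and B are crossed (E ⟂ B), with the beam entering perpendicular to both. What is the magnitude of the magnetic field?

Balance of forces in the selector: qE = qvB ⇒ B = E/v.
B = 1800/5.6×10⁴ = 0.032 T.

B = 0.032 T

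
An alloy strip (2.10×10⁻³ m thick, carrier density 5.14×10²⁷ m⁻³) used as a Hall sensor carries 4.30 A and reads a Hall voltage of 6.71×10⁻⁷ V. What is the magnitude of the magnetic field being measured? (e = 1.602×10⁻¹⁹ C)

B ≈ 0.270 T

From V_H = IB/(n e t), B = V_H n e t / I.
B = (6.71×10⁻⁷)(5.14×10²⁷)(1.602×10⁻¹⁹)(2.10×10⁻³)/4.30 ≈ 0.270 T.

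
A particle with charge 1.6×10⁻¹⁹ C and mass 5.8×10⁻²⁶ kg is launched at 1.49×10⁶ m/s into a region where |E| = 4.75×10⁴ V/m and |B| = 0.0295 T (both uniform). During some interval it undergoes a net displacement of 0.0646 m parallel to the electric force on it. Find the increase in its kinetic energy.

ΔKE ≈ 4.91×10⁻¹⁶ J

The magnetic force is always ⟂ v and does no work; only the electric force changes KE.
ΔKE = F_E · d = |q|E d = (1.6×10⁻¹⁹)(4.75×10⁴)(0.0646) ≈ 4.91×10⁻¹⁶ J.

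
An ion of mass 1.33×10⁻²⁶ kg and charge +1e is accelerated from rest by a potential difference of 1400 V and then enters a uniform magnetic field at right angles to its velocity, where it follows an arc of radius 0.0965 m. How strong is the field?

v = √(2|q|V/m) = √(2·1.602×10⁻¹⁹·1400/1.33×10⁻²⁶) ≈ 1.836×10⁵ m/s.
B = mv/(|q|r) = (1.33×10⁻²⁶)(1.836×10⁵)/((1.602×10⁻¹⁹)(0.0965)) ≈ 0.158 T.

B ≈ 0.158 T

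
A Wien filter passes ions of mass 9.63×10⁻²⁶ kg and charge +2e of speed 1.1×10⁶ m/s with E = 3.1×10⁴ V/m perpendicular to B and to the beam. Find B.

B = 0.028 T

Balance of forces in the selector: qE = qvB ⇒ B = E/v.
B = 3.1×10⁴/1.1×10⁶ = 0.028 T.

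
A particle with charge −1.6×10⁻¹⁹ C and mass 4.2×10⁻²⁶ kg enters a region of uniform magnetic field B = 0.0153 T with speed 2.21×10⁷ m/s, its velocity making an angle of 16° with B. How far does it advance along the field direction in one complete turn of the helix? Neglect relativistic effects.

v∥ = v cosθ = 2.21×10⁷·cos16° ≈ 2.124×10⁷ m/s.
T = 2πm/(|q|B) = 2π(4.2×10⁻²⁶)/((1.6×10⁻¹⁹)(0.0153)) ≈ 1.078×10⁻⁴ s.
pitch = v∥ T = (2.124×10⁷)(1.078×10⁻⁴) ≈ 2290 m.

p ≈ 2290 m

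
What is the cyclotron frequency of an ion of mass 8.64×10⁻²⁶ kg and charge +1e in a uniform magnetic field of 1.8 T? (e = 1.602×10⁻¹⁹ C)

f ≈ 5.3×10⁵ Hz

f = |q|B/(2πm).
f = (1.602×10⁻¹⁹)(1.8)/(2π·8.64×10⁻²⁶) ≈ 5.3×10⁵ Hz.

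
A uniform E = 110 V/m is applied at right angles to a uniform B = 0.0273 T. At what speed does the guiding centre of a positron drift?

v_d ≈ 4030 m/s

In crossed fields the guiding centre drifts at v_d = |E×B|/B² = E/B, independent of charge and mass.
v_d = 110/0.0273 = 4030 m/s.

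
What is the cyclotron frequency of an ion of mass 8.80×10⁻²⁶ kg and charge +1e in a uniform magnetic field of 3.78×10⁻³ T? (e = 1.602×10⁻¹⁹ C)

f = |q|B/(2πm).
f = (1.602×10⁻¹⁹)(3.78×10⁻³)/(2π·8.80×10⁻²⁶) ≈ 1100 Hz.

f ≈ 1100 Hz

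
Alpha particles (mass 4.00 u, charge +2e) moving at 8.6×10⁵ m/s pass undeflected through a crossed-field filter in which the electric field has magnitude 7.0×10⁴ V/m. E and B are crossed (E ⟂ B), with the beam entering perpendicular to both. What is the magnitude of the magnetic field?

B = 0.081 T

Balance of forces in the selector: qE = qvB ⇒ B = E/v.
B = 7.0×10⁴/8.6×10⁵ = 0.081 T.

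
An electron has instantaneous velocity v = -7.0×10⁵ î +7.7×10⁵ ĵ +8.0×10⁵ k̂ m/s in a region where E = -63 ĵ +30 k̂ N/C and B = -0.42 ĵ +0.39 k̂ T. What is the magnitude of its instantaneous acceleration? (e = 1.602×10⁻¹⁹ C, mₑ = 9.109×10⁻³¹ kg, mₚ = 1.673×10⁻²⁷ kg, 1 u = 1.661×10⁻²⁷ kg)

v×B = (6.36×10⁵, 2.73×10⁵, 2.94×10⁵) N/C.
E + v×B = (6.36×10⁵, 2.73×10⁵, 2.94×10⁵) N/C.
F = q(E + v×B) = (−1.602×10⁻¹⁹ C)·(6.36×10⁵, 2.73×10⁵, 2.94×10⁵) = (-1.02×10⁻¹³, -4.37×10⁻¹⁴, -4.71×10⁻¹⁴) N.
|a| = |F|/m = 1.205×10⁻¹³/9.109×10⁻³¹ ≈ 1.32×10¹⁷ m/s².

|a| ≈ 1.32×10¹⁷ m/s²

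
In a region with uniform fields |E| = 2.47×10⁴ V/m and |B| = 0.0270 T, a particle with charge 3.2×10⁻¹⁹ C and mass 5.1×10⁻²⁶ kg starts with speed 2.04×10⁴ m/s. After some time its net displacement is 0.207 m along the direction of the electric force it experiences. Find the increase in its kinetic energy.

The magnetic force is always ⟂ v and does no work; only the electric force changes KE.
ΔKE = F_E · d = |q|E d = (3.2×10⁻¹⁹)(2.47×10⁴)(0.207) ≈ 1.64×10⁻¹⁵ J.

ΔKE ≈ 1.64×10⁻¹⁵ J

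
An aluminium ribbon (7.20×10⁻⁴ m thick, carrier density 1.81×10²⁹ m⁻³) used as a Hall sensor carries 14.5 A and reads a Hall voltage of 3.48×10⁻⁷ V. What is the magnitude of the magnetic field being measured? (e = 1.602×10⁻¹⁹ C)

B ≈ 0.501 T

From V_H = IB/(n e t), B = V_H n e t / I.
B = (3.48×10⁻⁷)(1.81×10²⁹)(1.602×10⁻¹⁹)(7.20×10⁻⁴)/14.5 ≈ 0.501 T.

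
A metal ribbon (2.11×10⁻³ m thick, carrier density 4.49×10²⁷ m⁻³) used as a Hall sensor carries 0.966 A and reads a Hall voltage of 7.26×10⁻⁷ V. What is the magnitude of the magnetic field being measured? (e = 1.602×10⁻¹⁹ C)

From V_H = IB/(n e t), B = V_H n e t / I.
B = (7.26×10⁻⁷)(4.49×10²⁷)(1.602×10⁻¹⁹)(2.11×10⁻³)/0.966 ≈ 1.14 T.

B ≈ 1.14 T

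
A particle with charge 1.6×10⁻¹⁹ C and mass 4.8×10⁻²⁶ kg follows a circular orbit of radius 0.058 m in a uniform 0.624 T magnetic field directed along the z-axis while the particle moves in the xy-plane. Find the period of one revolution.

T ≈ 3.02×10⁻⁶ s

The cyclotron period depends only on m, q, B: T = 2πm/(|q|B).
T = 2π(4.8×10⁻²⁶)/((1.6×10⁻¹⁹)(0.624)) ≈ 3.02×10⁻⁶ s.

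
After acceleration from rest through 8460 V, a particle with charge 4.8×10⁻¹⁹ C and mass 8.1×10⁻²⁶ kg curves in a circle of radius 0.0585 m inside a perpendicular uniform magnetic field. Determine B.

B ≈ 0.913 T

v = √(2|q|V/m) = √(2·4.8×10⁻¹⁹·8460/8.1×10⁻²⁶) ≈ 3.166×10⁵ m/s.
B = mv/(|q|r) = (8.1×10⁻²⁶)(3.166×10⁵)/((4.8×10⁻¹⁹)(0.0585)) ≈ 0.913 T.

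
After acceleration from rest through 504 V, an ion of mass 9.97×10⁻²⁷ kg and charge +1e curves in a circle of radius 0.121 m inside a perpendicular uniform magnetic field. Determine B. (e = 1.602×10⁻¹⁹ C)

v = √(2|q|V/m) = √(2·1.602×10⁻¹⁹·504/9.97×10⁻²⁷) ≈ 1.273×10⁵ m/s.
B = mv/(|q|r) = (9.97×10⁻²⁷)(1.273×10⁵)/((1.602×10⁻¹⁹)(0.121)) ≈ 0.0655 T.

B ≈ 0.0655 T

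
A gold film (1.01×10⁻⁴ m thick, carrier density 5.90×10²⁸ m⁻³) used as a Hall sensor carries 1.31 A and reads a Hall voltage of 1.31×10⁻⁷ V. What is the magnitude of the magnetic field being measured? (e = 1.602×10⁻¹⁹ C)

From V_H = IB/(n e t), B = V_H n e t / I.
B = (1.31×10⁻⁷)(5.90×10²⁸)(1.602×10⁻¹⁹)(1.01×10⁻⁴)/1.31 ≈ 0.0955 T.

B ≈ 0.0955 T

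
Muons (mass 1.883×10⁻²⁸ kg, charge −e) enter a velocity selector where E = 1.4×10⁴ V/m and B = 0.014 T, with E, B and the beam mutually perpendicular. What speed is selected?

Straight-line motion ⇒ electric and magnetic forces cancel, so E = vB.
v = E/B = 1.4×10⁴/0.014 = 1.0×10⁶ m/s.
The result is independent of the particle's charge and mass.

v = 1.0×10⁶ m/s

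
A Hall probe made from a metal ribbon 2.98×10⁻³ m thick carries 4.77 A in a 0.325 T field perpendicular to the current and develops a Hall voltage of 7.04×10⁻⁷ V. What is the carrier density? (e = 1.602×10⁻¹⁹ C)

From V_H = IB/(n e t), n = IB/(V_H e t).
n = (4.77)(0.325)/((7.04×10⁻⁷)(1.602×10⁻¹⁹)(2.98×10⁻³)) ≈ 4.61×10²⁷ m⁻³.

n ≈ 4.61×10²⁷ m⁻³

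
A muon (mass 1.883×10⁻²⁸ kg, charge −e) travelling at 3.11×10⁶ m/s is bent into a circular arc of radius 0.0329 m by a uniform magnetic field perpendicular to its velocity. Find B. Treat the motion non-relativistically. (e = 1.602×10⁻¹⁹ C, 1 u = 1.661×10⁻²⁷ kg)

From |q|vB = mv²/r, B = mv/(|q|r).
B = (1.883×10⁻²⁸)(3.11×10⁶)/((1.602×10⁻¹⁹)(0.0329)) ≈ 0.111 T.

B ≈ 0.111 T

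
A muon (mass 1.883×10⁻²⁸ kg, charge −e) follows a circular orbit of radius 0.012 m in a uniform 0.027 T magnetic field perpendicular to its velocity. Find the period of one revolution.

T ≈ 2.7×10⁻⁷ s

The cyclotron period depends only on m, q, B: T = 2πm/(|q|B).
T = 2π(1.883×10⁻²⁸)/((1.602×10⁻¹⁹)(0.027)) ≈ 2.7×10⁻⁷ s.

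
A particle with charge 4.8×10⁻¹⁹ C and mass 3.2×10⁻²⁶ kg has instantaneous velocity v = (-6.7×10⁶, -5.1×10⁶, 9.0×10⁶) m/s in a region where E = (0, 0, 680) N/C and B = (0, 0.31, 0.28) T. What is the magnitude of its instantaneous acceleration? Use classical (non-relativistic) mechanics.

v×B = (-4.22×10⁶, 1.88×10⁶, -2.08×10⁶) N/C.
E + v×B = (-4.22×10⁶, 1.88×10⁶, -2.08×10⁶) N/C.
F = q(E + v×B) = (4.8×10⁻¹⁹ C)·(-4.22×10⁶, 1.88×10⁶, -2.08×10⁶) = (-2.02×10⁻¹², 9.00×10⁻¹³, -9.97×10⁻¹³) N.
|a| = |F|/m = 2.430×10⁻¹²/3.2×10⁻²⁶ ≈ 7.59×10¹³ m/s².

|a| ≈ 7.59×10¹³ m/s²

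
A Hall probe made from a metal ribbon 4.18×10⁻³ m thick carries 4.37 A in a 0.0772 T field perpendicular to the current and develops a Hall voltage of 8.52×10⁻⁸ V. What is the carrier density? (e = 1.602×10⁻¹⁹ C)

n ≈ 5.91×10²⁷ m⁻³

From V_H = IB/(n e t), n = IB/(V_H e t).
n = (4.37)(0.0772)/((8.52×10⁻⁸)(1.602×10⁻¹⁹)(4.18×10⁻³)) ≈ 5.91×10²⁷ m⁻³.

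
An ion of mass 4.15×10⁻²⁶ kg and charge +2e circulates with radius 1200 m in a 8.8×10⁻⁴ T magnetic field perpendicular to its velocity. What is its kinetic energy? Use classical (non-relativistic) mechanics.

KE ≈ 8.6×10⁶ eV

v = |q|Br/m, then KE = ½mv² = (qBr)²/(2m).
v = (3.204×10⁻¹⁹)(8.8×10⁻⁴)(1200)/4.15×10⁻²⁶ ≈ 8.153×10⁶ m/s.
KE = ½(4.15×10⁻²⁶)(8.153×10⁶)² ≈ 1.4×10⁻¹² J = 8.6×10⁶ eV.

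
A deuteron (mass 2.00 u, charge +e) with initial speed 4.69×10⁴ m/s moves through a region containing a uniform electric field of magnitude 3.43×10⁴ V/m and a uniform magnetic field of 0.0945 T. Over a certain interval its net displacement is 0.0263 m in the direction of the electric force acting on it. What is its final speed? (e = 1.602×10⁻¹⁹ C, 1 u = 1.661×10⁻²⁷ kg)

v_f ≈ 2.99×10⁵ m/s

B does no work; ΔKE = |q|E d.
½mv_f² = ½mv₀² + |q|Ed = ½(3.322×10⁻²⁷)(4.69×10⁴)² + (1.602×10⁻¹⁹)(3.43×10⁴)(0.0263) ≈ 3.654×10⁻¹⁸ J + 1.445×10⁻¹⁶ J ≈ 1.482×10⁻¹⁶ J.
v_f = √(2·1.482×10⁻¹⁶/3.322×10⁻²⁷) ≈ 2.99×10⁵ m/s.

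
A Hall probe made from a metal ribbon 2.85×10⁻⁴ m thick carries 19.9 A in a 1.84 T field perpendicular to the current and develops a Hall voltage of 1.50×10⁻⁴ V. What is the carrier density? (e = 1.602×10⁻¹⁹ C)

n ≈ 5.35×10²⁷ m⁻³

From V_H = IB/(n e t), n = IB/(V_H e t).
n = (19.9)(1.84)/((1.50×10⁻⁴)(1.602×10⁻¹⁹)(2.85×10⁻⁴)) ≈ 5.35×10²⁷ m⁻³.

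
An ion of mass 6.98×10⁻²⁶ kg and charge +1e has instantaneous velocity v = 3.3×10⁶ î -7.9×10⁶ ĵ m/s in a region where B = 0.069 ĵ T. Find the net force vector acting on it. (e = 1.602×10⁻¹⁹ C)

v×B = (0, 0, 2.28×10⁵) N/C.
F = q v×B = (1.602×10⁻¹⁹ C)·(0, 0, 2.28×10⁵) = (0, 0, 3.65×10⁻¹⁴) N.

F ≈ (0, 0, 3.65×10⁻¹⁴) N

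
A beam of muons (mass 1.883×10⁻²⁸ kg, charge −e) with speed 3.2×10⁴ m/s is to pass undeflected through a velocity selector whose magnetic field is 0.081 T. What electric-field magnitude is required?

For straight-line motion qE = qvB, so E = vB.
E = 3.2×10⁴ × 0.081 = 2600 V/m.

E = 2600 V/m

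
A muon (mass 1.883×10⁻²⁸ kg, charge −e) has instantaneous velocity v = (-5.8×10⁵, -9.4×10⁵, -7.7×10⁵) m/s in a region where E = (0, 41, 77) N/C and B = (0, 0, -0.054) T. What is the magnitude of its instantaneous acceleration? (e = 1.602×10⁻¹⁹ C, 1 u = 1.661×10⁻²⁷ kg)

|a| ≈ 5.07×10¹³ m/s²

v×B = (5.08×10⁴, -3.13×10⁴, 0) N/C.
E + v×B = (5.08×10⁴, -3.13×10⁴, 77.0) N/C.
F = q(E + v×B) = (−1.602×10⁻¹⁹ C)·(5.08×10⁴, -3.13×10⁴, 77.0) = (-8.13×10⁻¹⁵, 5.01×10⁻¹⁵, -1.23×10⁻¹⁷) N.
|a| = |F|/m = 9.552×10⁻¹⁵/1.883×10⁻²⁸ ≈ 5.07×10¹³ m/s².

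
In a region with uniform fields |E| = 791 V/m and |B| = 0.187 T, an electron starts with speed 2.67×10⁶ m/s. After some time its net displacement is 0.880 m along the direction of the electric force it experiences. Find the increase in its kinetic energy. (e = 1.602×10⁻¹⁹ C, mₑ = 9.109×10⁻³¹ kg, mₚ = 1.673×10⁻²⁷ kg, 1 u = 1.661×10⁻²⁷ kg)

The magnetic force is always ⟂ v and does no work; only the electric force changes KE.
ΔKE = F_E · d = |q|E d = (1.602×10⁻¹⁹)(791)(0.880) ≈ 1.12×10⁻¹⁶ J.

ΔKE ≈ 1.12×10⁻¹⁶ J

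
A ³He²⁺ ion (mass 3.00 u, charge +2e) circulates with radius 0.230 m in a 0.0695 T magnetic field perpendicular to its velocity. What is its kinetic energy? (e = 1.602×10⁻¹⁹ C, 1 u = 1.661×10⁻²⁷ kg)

KE ≈ 1.64×10⁴ eV

v = |q|Br/m, then KE = ½mv² = (qBr)²/(2m).
v = (3.204×10⁻¹⁹)(0.0695)(0.230)/4.983×10⁻²⁷ ≈ 1.028×10⁶ m/s.
KE = ½(4.983×10⁻²⁷)(1.028×10⁶)² ≈ 2.63×10⁻¹⁵ J = 1.64×10⁴ eV.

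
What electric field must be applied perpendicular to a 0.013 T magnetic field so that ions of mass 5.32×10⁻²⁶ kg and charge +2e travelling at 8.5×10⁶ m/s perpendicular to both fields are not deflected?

For straight-line motion qE = qvB, so E = vB.
E = 8.5×10⁶ × 0.013 = 1.1×10⁵ V/m.

E = 1.1×10⁵ V/m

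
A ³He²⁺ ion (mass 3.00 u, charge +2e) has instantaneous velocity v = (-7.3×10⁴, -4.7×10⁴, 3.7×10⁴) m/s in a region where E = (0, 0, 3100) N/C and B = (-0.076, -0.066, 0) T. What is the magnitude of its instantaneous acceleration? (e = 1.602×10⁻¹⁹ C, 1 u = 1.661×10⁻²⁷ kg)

|a| ≈ 3.68×10¹¹ m/s²

v×B = (2440, -2810, 1250) N/C.
E + v×B = (2440, -2810, 4350) N/C.
F = q(E + v×B) = (3.204×10⁻¹⁹ C)·(2440, -2810, 4350) = (7.82×10⁻¹⁶, -9.01×10⁻¹⁶, 1.39×10⁻¹⁵) N.
|a| = |F|/m = 1.834×10⁻¹⁵/4.983×10⁻²⁷ ≈ 3.68×10¹¹ m/s².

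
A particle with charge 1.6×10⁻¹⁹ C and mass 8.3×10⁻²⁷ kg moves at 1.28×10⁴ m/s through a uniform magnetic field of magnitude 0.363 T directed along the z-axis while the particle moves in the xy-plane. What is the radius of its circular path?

r ≈ 1.83×10⁻³ m

The magnetic force provides the centripetal force: |q|vB = mv²/r.
r = mv/(|q|B) = (8.3×10⁻²⁷)(1.28×10⁴)/((1.6×10⁻¹⁹)(0.363)) ≈ 1.83×10⁻³ m.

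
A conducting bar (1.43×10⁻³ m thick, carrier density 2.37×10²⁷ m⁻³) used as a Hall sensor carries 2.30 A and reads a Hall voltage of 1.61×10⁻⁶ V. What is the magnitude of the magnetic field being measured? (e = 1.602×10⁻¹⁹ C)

From V_H = IB/(n e t), B = V_H n e t / I.
B = (1.61×10⁻⁶)(2.37×10²⁷)(1.602×10⁻¹⁹)(1.43×10⁻³)/2.30 ≈ 0.380 T.

B ≈ 0.380 T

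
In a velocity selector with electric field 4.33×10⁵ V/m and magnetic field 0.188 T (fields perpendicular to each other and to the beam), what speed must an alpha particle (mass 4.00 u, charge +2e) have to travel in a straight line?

v = 2.30×10⁶ m/s

Zero net Lorentz force requires |qE| = |q v×B|, i.e. E = vB.
v = E/B = 4.33×10⁵/0.188 = 2.30×10⁶ m/s.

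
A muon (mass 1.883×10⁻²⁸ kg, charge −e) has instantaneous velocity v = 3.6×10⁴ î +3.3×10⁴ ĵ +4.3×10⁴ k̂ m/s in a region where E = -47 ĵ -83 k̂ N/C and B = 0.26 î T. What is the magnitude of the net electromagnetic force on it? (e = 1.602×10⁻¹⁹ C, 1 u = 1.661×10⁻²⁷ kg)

|F| ≈ 2.26×10⁻¹⁵ N

v×B = (0, 1.12×10⁴, -8580) N/C.
E + v×B = (0, 1.11×10⁴, -8660) N/C.
F = q(E + v×B) = (−1.602×10⁻¹⁹ C)·(0, 1.11×10⁴, -8660) = (0, -1.78×10⁻¹⁵, 1.39×10⁻¹⁵) N.
|F| = 2.26×10⁻¹⁵ N.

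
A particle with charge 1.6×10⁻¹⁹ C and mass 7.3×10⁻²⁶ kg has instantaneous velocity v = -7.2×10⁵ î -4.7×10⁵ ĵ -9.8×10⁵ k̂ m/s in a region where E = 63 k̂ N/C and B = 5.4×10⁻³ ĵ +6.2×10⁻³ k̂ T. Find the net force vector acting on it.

v×B = (2380, 4460, -3890) N/C.
E + v×B = (2380, 4460, -3820) N/C.
F = q(E + v×B) = (1.6×10⁻¹⁹ C)·(2380, 4460, -3820) = (3.80×10⁻¹⁶, 7.14×10⁻¹⁶, -6.12×10⁻¹⁶) N.

F ≈ (3.80×10⁻¹⁶, 7.14×10⁻¹⁶, -6.12×10⁻¹⁶) N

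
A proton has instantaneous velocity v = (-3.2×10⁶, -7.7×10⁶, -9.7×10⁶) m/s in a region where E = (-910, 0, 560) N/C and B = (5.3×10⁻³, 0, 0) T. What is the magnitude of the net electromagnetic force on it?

v×B = (0, -5.14×10⁴, 4.08×10⁴) N/C.
E + v×B = (-910, -5.14×10⁴, 4.14×10⁴) N/C.
F = q(E + v×B) = (1.602×10⁻¹⁹ C)·(-910, -5.14×10⁴, 4.14×10⁴) = (-1.46×10⁻¹⁶, -8.24×10⁻¹⁵, 6.63×10⁻¹⁵) N.
|F| = 1.06×10⁻¹⁴ N.

|F| ≈ 1.06×10⁻¹⁴ N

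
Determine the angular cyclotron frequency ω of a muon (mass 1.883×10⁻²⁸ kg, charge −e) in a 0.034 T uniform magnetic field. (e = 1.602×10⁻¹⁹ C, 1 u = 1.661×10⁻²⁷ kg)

ω ≈ 2.9×10⁷ rad/s

ω = |q|B/m.
ω = (1.602×10⁻¹⁹)(0.034)/1.883×10⁻²⁸ ≈ 2.9×10⁷ rad/s.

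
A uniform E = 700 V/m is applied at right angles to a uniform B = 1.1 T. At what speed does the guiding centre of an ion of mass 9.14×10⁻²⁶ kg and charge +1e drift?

In crossed fields the guiding centre drifts at v_d = |E×B|/B² = E/B, independent of charge and mass.
v_d = 700/1.1 = 640 m/s.

v_d ≈ 640 m/s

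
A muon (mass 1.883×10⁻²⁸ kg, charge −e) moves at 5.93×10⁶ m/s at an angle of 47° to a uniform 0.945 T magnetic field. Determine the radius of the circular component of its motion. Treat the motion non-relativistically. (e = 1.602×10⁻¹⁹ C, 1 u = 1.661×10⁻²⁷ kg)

v⊥ = v sinθ = 5.93×10⁶·sin47° ≈ 4.337×10⁶ m/s.
r = m v⊥/(|q|B) = (1.883×10⁻²⁸)(4.337×10⁶)/((1.602×10⁻¹⁹)(0.945)) ≈ 5.39×10⁻³ m.

r ≈ 5.39×10⁻³ m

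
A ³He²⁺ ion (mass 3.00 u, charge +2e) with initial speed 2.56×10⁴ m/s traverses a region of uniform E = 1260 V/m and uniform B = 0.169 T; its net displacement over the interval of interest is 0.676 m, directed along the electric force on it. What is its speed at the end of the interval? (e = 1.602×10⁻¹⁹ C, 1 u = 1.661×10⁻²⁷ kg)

B does no work; ΔKE = |q|E d.
½mv_f² = ½mv₀² + |q|Ed = ½(4.983×10⁻²⁷)(2.56×10⁴)² + (3.204×10⁻¹⁹)(1260)(0.676) ≈ 1.633×10⁻¹⁸ J + 2.729×10⁻¹⁶ J ≈ 2.745×10⁻¹⁶ J.
v_f = √(2·2.745×10⁻¹⁶/4.983×10⁻²⁷) ≈ 3.32×10⁵ m/s.

v_f ≈ 3.32×10⁵ m/s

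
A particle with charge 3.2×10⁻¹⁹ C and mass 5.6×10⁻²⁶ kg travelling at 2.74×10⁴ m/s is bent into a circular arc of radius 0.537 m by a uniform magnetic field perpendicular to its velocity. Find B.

From |q|vB = mv²/r, B = mv/(|q|r).
B = (5.6×10⁻²⁶)(2.74×10⁴)/((3.2×10⁻¹⁹)(0.537)) ≈ 8.93×10⁻³ T.

B ≈ 8.93×10⁻³ T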